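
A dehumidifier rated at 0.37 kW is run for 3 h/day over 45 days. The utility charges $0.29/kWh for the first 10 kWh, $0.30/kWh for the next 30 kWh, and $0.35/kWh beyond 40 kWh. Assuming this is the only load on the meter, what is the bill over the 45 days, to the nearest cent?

$15.38

Runtime = 3 h/day × 45 days = 135 h
Energy = 0.37 kW × 135 h = 49.95 kWh
Tier 1 (0–10 kWh): 10 × $0.29 = $2.9
Tier 2 (10–40 kWh): 30 × $0.30 = $9
Above 40 kWh: 9.95 × $0.35 = $3.4825
Bill = $15.38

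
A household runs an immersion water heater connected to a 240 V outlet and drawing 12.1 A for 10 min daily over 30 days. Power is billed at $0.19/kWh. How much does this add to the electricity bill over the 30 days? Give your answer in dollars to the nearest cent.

Power = 12.1 A × 240 V = 2904 W = 2.904 kW
Runtime = 10 min × 30 = 300 min = 5 h
Energy = 2.904 kW × 5 h = 14.52 kWh
Cost = 14.52 kWh × $0.19/kWh = $2.76

$2.76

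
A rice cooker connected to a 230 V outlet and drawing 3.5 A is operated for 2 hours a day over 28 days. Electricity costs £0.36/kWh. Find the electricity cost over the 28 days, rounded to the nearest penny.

£16.23

Power = 3.5 A × 230 V = 805 W = 0.805 kW
Runtime = 2 h/day × 28 days = 56 h
Energy = 0.805 kW × 56 h = 45.08 kWh
Cost = 45.08 kWh × £0.36/kWh = £16.23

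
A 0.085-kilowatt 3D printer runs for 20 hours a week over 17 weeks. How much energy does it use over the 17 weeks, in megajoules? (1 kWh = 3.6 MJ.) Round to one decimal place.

Runtime = 20 h/week × 17 weeks = 340 h
Energy = 0.085 kW × 340 h = 28.9 kWh
= 28.9 × 3.6 MJ = 104.0 MJ

104.0 MJ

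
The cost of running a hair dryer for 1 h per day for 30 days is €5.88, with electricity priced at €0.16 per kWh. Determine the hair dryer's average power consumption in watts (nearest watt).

1225 W

Energy = €5.88 ÷ €0.16/kWh = 36.75 kWh
Runtime = 1 h/day × 30 days = 30 h
Power = 36.75 kWh ÷ 30 h = 1.225 kW = 1225 W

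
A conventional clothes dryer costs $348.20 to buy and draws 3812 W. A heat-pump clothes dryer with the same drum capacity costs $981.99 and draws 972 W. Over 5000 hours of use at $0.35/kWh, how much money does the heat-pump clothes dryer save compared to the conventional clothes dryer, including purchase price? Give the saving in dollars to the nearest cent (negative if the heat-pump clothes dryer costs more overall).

$4336.21

conventional clothes dryer: $348.20 + (3812/1000) kW × 5000 h × $0.35 = $348.20 + $6671 = $7019.2
heat-pump clothes dryer: $981.99 + (972/1000) kW × 5000 h × $0.35 = $981.99 + $1701 = $2682.99
Saving = $7019.2 − $2682.99 = $4336.21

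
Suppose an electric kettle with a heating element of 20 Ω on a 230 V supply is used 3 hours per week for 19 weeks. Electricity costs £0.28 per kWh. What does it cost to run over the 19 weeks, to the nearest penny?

£42.21

Power = V²/R = 230²/20 = 2645 W = 2.645 kW
Runtime = 3 h/week × 19 weeks = 57 h
Energy = 2.645 kW × 57 h = 150.765 kWh
Cost = 150.765 kWh × £0.28/kWh = £42.21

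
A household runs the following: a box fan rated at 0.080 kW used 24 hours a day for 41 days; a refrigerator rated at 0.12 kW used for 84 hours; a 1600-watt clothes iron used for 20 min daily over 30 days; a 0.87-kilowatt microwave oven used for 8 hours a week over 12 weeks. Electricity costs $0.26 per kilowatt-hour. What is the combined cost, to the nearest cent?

box fan: Runtime = 24 h × 41 = 984 h
box fan: 0.08 kW × 984 h = 78.72 kWh
refrigerator: 0.12 kW × 84 h = 10.08 kWh
clothes iron: Runtime = 20 min × 30 = 600 min = 10 h
clothes iron: 1.6 kW × 10 h = 16 kWh
microwave oven: Runtime = 8 h/week × 12 weeks = 96 h
microwave oven: 0.87 kW × 96 h = 83.52 kWh
Total energy = 188.32 kWh
Cost = 188.32 × $0.26 = $48.96

$48.96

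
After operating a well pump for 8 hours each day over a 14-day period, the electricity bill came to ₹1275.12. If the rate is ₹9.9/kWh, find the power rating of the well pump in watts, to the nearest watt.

1150 W

Energy = ₹1275.12 ÷ ₹9.9/kWh = 128.8 kWh
Runtime = 8 h/day × 14 days = 112 h
Power = 128.8 kWh ÷ 112 h = 1.15 kW = 1150 W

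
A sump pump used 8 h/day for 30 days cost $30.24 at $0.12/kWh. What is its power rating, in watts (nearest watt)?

1050 W

Energy = $30.24 ÷ $0.12/kWh = 252 kWh
Runtime = 8 h/day × 30 days = 240 h
Power = 252 kWh ÷ 240 h = 1.05 kW = 1050 W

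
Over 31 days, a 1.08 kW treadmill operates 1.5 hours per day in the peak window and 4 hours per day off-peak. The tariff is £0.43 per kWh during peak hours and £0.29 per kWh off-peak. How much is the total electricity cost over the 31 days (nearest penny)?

Peak energy = 1.08 kW × 1.5 h × 31 = 50.22 kWh
Off-peak energy = 1.08 kW × 4 h × 31 = 133.92 kWh
Cost = 50.22 × £0.43 + 133.92 × £0.29 = £21.5946 + £38.8368 = £60.43

£60.43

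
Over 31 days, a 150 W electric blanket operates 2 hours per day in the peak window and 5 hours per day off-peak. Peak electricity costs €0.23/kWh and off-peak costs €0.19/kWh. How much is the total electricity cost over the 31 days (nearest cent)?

€6.56

Peak energy = 0.15 kW × 2 h × 31 = 9.3 kWh
Off-peak energy = 0.15 kW × 5 h × 31 = 23.25 kWh
Cost = 9.3 × €0.23 + 23.25 × €0.19 = €2.139 + €4.4175 = €6.56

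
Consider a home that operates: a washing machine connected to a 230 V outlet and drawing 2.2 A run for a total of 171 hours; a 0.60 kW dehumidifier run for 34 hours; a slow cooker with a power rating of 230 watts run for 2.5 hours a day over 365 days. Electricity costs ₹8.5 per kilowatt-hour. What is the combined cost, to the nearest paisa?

washing machine: Power = 2.2 A × 230 V = 506 W = 0.506 kW
washing machine: 0.506 kW × 171 h = 86.526 kWh
dehumidifier: 0.6 kW × 34 h = 20.4 kWh
slow cooker: Runtime = 2.5 h/day × 365 days = 912.5 h
slow cooker: 0.23 kW × 912.5 h = 209.875 kWh
Total energy = 316.801 kWh
Cost = 316.801 × ₹8.5 = ₹2692.81

₹2692.81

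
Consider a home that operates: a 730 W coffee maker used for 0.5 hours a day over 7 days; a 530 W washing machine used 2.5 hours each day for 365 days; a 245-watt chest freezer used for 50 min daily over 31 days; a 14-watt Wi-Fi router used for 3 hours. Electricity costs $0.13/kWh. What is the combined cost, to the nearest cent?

$64.03

coffee maker: Runtime = 0.5 h/day × 7 days = 3.5 h
coffee maker: 0.73 kW × 3.5 h = 2.555 kWh
washing machine: Runtime = 2.5 h/day × 365 days = 912.5 h
washing machine: 0.53 kW × 912.5 h = 483.625 kWh
chest freezer: Runtime = 50 min × 31 = 1550 min = 25.833333… h
chest freezer: 0.245 kW × 25.833333… h = 6.329166… kWh
Wi-Fi router: 0.014 kW × 3 h = 0.042 kWh
Total energy = 492.551166… kWh
Cost = 492.551166… × $0.13 = $64.03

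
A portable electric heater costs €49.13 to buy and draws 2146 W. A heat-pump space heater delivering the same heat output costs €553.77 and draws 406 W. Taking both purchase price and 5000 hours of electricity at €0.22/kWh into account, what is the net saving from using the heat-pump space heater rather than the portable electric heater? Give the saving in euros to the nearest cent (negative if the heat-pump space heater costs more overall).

€1409.36

portable electric heater: €49.13 + (2146/1000) kW × 5000 h × €0.22 = €49.13 + €2360.6 = €2409.73
heat-pump space heater: €553.77 + (406/1000) kW × 5000 h × €0.22 = €553.77 + €446.6 = €1000.37
Saving = €2409.73 − €1000.37 = €1409.36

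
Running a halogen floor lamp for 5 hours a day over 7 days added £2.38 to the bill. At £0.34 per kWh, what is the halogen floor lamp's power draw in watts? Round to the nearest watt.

Energy = £2.38 ÷ £0.34/kWh = 7 kWh
Runtime = 5 h/day × 7 days = 35 h
Power = 7 kWh ÷ 35 h = 0.2 kW = 200 W

200 W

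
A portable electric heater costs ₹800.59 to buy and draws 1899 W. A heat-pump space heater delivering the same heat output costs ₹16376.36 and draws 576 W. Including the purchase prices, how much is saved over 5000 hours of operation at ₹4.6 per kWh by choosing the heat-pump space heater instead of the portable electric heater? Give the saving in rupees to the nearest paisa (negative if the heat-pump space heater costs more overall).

portable electric heater: ₹800.59 + (1899/1000) kW × 5000 h × ₹4.6 = ₹800.59 + ₹43677 = ₹44477.59
heat-pump space heater: ₹16376.36 + (576/1000) kW × 5000 h × ₹4.6 = ₹16376.36 + ₹13248 = ₹29624.36
Saving = ₹44477.59 − ₹29624.36 = ₹14853.23

₹14853.23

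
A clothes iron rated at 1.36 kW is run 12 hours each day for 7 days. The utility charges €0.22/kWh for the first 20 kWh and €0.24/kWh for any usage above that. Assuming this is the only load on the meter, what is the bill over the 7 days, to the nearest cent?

Runtime = 12 h/day × 7 days = 84 h
Energy = 1.36 kW × 84 h = 114.24 kWh
Tier 1 (0–20 kWh): 20 × €0.22 = €4.4
Above 20 kWh: 94.24 × €0.24 = €22.6176
Bill = €27.02

€27.02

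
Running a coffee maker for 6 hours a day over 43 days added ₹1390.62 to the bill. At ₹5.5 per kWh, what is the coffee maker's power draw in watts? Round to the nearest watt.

980 W

Energy = ₹1390.62 ÷ ₹5.5/kWh = 252.84 kWh
Runtime = 6 h/day × 43 days = 258 h
Power = 252.84 kWh ÷ 258 h = 0.98 kW = 980 W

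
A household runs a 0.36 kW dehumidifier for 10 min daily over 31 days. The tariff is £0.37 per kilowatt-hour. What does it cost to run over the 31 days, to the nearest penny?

Runtime = 10 min × 31 = 310 min = 5.166666… h
Energy = 0.36 kW × 5.166666… h = 1.86 kWh
Cost = 1.86 kWh × £0.37/kWh = £0.69

£0.69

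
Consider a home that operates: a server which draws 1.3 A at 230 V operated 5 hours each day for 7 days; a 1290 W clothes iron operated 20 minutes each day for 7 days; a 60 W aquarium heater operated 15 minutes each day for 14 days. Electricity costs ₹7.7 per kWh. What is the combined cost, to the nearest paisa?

server: Power = 1.3 A × 230 V = 299 W = 0.299 kW
server: Runtime = 5 h/day × 7 days = 35 h
server: 0.299 kW × 35 h = 10.465 kWh
clothes iron: Runtime = 20 min × 7 = 140 min = 2.333333… h
clothes iron: 1.29 kW × 2.333333… h = 3.01 kWh
aquarium heater: Runtime = 15 min × 14 = 210 min = 3.5 h
aquarium heater: 0.06 kW × 3.5 h = 0.21 kWh
Total energy = 13.685 kWh
Cost = 13.685 × ₹7.7 = ₹105.37

₹105.37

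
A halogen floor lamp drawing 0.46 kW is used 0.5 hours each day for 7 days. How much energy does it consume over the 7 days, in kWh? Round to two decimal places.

1.61 kWh

Runtime = 0.5 h/day × 7 days = 3.5 h
Energy = 0.46 kW × 3.5 h = 1.61 kWh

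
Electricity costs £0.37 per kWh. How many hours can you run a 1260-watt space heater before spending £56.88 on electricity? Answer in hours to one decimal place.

Energy available = £56.88 ÷ £0.37/kWh = 153.7297 kWh
Hours = 153.7297 kWh ÷ 1.26 kW = 122.0 h

122.0 h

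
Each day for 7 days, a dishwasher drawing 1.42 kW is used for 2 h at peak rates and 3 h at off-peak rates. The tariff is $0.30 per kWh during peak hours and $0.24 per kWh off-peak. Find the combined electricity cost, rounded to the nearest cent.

Peak energy = 1.42 kW × 2 h × 7 = 19.88 kWh
Off-peak energy = 1.42 kW × 3 h × 7 = 29.82 kWh
Cost = 19.88 × $0.30 + 29.82 × $0.24 = $5.964 + $7.1568 = $13.12

$13.12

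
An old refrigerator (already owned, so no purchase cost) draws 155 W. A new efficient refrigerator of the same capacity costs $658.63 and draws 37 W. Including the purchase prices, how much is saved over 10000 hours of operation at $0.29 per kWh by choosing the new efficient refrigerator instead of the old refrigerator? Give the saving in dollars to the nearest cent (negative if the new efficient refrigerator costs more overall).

-$316.43

old refrigerator: $0.00 + (155/1000) kW × 10000 h × $0.29 = $0.00 + $449.5 = $449.5
new efficient refrigerator: $658.63 + (37/1000) kW × 10000 h × $0.29 = $658.63 + $107.3 = $765.93
Saving = $449.5 − $765.93 = −$316.43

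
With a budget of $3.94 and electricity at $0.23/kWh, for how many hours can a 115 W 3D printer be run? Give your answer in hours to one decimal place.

Energy available = $3.94 ÷ $0.23/kWh = 17.1304 kWh
Hours = 17.1304 kWh ÷ 0.115 kW = 149.0 h

149.0 h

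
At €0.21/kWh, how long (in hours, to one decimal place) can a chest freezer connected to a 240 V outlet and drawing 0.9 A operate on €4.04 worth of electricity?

Power = 0.9 A × 240 V = 216 W = 0.216 kW
Energy available = €4.04 ÷ €0.21/kWh = 19.2381 kWh
Hours = 19.2381 kWh ÷ 0.216 kW = 89.1 h

89.1 h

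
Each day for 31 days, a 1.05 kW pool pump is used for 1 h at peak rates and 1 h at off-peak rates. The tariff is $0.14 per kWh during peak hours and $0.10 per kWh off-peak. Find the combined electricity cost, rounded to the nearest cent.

Peak energy = 1.05 kW × 1 h × 31 = 32.55 kWh
Off-peak energy = 1.05 kW × 1 h × 31 = 32.55 kWh
Cost = 32.55 × $0.14 + 32.55 × $0.10 = $4.557 + $3.255 = $7.81

$7.81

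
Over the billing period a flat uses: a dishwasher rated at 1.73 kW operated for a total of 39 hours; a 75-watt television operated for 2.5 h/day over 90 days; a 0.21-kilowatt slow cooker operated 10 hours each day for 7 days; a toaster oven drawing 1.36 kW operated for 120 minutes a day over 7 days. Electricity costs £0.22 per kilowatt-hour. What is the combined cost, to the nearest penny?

dishwasher: 1.73 kW × 39 h = 67.47 kWh
television: Runtime = 2.5 h/day × 90 days = 225 h
television: 0.075 kW × 225 h = 16.875 kWh
slow cooker: Runtime = 10 h/day × 7 days = 70 h
slow cooker: 0.21 kW × 70 h = 14.7 kWh
toaster oven: Runtime = 120 min × 7 = 840 min = 14 h
toaster oven: 1.36 kW × 14 h = 19.04 kWh
Total energy = 118.085 kWh
Cost = 118.085 × £0.22 = £25.98

£25.98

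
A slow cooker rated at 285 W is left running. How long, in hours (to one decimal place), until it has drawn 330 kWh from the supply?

1157.9 h

Hours = 330 kWh ÷ 0.285 kW = 1157.9 h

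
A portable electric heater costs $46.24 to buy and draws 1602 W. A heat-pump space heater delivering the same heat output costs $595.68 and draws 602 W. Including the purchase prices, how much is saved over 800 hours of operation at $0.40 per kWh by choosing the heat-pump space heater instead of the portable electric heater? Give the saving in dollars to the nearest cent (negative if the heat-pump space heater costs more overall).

portable electric heater: $46.24 + (1602/1000) kW × 800 h × $0.40 = $46.24 + $512.64 = $558.88
heat-pump space heater: $595.68 + (602/1000) kW × 800 h × $0.40 = $595.68 + $192.64 = $788.32
Saving = $558.88 − $788.32 = −$229.44

-$229.44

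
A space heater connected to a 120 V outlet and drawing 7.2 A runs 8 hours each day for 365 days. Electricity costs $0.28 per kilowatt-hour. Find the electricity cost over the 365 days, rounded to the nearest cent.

$706.41

Power = 7.2 A × 120 V = 864 W = 0.864 kW
Runtime = 8 h/day × 365 days = 2920 h
Energy = 0.864 kW × 2920 h = 2522.88 kWh
Cost = 2522.88 kWh × $0.28/kWh = $706.41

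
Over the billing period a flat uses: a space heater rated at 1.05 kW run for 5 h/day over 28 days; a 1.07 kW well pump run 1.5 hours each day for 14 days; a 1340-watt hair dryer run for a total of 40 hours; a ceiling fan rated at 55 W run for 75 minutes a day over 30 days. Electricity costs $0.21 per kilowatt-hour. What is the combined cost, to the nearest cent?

$47.28

space heater: Runtime = 5 h/day × 28 days = 140 h
space heater: 1.05 kW × 140 h = 147 kWh
well pump: Runtime = 1.5 h/day × 14 days = 21 h
well pump: 1.07 kW × 21 h = 22.47 kWh
hair dryer: 1.34 kW × 40 h = 53.6 kWh
ceiling fan: Runtime = 75 min × 30 = 2250 min = 37.5 h
ceiling fan: 0.055 kW × 37.5 h = 2.0625 kWh
Total energy = 225.1325 kWh
Cost = 225.1325 × $0.21 = $47.28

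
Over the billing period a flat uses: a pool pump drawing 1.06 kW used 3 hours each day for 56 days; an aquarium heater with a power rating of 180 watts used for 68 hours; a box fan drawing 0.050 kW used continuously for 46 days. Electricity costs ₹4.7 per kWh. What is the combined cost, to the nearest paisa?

₹1153.94

pool pump: Runtime = 3 h/day × 56 days = 168 h
pool pump: 1.06 kW × 168 h = 178.08 kWh
aquarium heater: 0.18 kW × 68 h = 12.24 kWh
box fan: Runtime = 24 h × 46 = 1104 h
box fan: 0.05 kW × 1104 h = 55.2 kWh
Total energy = 245.52 kWh
Cost = 245.52 × ₹4.7 = ₹1153.94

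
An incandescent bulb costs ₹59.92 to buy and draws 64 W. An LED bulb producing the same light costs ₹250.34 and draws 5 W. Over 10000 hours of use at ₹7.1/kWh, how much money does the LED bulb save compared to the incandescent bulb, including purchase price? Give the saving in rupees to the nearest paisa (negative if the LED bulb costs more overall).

incandescent bulb: ₹59.92 + (64/1000) kW × 10000 h × ₹7.1 = ₹59.92 + ₹4544 = ₹4603.92
LED bulb: ₹250.34 + (5/1000) kW × 10000 h × ₹7.1 = ₹250.34 + ₹355 = ₹605.34
Saving = ₹4603.92 − ₹605.34 = ₹3998.58

₹3998.58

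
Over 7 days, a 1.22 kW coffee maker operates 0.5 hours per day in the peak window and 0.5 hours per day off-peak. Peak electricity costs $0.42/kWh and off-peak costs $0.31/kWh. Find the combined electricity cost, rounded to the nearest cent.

Peak energy = 1.22 kW × 0.5 h × 7 = 4.27 kWh
Off-peak energy = 1.22 kW × 0.5 h × 7 = 4.27 kWh
Cost = 4.27 × $0.42 + 4.27 × $0.31 = $1.7934 + $1.3237 = $3.12

$3.12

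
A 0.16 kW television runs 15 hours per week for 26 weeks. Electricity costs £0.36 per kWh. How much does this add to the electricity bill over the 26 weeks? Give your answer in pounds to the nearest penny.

£22.46

Runtime = 15 h/week × 26 weeks = 390 h
Energy = 0.16 kW × 390 h = 62.4 kWh
Cost = 62.4 kWh × £0.36/kWh = £22.46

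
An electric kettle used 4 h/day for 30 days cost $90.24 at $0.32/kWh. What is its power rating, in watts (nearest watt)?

Energy = $90.24 ÷ $0.32/kWh = 282 kWh
Runtime = 4 h/day × 30 days = 120 h
Power = 282 kWh ÷ 120 h = 2.35 kW = 2350 W

2350 W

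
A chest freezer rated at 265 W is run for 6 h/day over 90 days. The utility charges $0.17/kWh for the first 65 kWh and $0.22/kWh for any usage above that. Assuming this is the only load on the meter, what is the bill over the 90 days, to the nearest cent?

$28.23

Runtime = 6 h/day × 90 days = 540 h
Energy = 0.265 kW × 540 h = 143.1 kWh
Tier 1 (0–65 kWh): 65 × $0.17 = $11.05
Above 65 kWh: 78.1 × $0.22 = $17.182
Bill = $28.23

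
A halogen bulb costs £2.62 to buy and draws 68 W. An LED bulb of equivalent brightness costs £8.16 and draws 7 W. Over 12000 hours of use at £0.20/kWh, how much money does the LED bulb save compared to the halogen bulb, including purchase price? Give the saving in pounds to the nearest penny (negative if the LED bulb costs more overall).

halogen bulb: £2.62 + (68/1000) kW × 12000 h × £0.20 = £2.62 + £163.2 = £165.82
LED bulb: £8.16 + (7/1000) kW × 12000 h × £0.20 = £8.16 + £16.8 = £24.96
Saving = £165.82 − £24.96 = £140.86

£140.86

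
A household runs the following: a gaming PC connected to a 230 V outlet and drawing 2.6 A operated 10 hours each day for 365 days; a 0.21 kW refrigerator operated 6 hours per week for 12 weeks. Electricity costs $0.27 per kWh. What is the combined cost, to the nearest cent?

$593.41

gaming PC: Power = 2.6 A × 230 V = 598 W = 0.598 kW
gaming PC: Runtime = 10 h/day × 365 days = 3650 h
gaming PC: 0.598 kW × 3650 h = 2182.7 kWh
refrigerator: Runtime = 6 h/week × 12 weeks = 72 h
refrigerator: 0.21 kW × 72 h = 15.12 kWh
Total energy = 2197.82 kWh
Cost = 2197.82 × $0.27 = $593.41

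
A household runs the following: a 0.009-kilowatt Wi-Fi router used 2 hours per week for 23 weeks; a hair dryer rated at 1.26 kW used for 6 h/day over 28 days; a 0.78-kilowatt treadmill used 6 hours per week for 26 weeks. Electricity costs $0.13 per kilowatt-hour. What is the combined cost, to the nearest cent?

Wi-Fi router: Runtime = 2 h/week × 23 weeks = 46 h
Wi-Fi router: 0.009 kW × 46 h = 0.414 kWh
hair dryer: Runtime = 6 h/day × 28 days = 168 h
hair dryer: 1.26 kW × 168 h = 211.68 kWh
treadmill: Runtime = 6 h/week × 26 weeks = 156 h
treadmill: 0.78 kW × 156 h = 121.68 kWh
Total energy = 333.774 kWh
Cost = 333.774 × $0.13 = $43.39

$43.39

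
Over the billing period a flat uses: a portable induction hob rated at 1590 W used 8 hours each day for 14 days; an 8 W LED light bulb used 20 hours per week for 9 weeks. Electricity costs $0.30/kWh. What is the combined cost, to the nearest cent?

portable induction hob: Runtime = 8 h/day × 14 days = 112 h
portable induction hob: 1.59 kW × 112 h = 178.08 kWh
LED light bulb: Runtime = 20 h/week × 9 weeks = 180 h
LED light bulb: 0.008 kW × 180 h = 1.44 kWh
Total energy = 179.52 kWh
Cost = 179.52 × $0.30 = $53.86

$53.86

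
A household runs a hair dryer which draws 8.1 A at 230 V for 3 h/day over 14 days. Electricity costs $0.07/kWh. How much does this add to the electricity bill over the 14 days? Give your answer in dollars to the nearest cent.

Power = 8.1 A × 230 V = 1863 W = 1.863 kW
Runtime = 3 h/day × 14 days = 42 h
Energy = 1.863 kW × 42 h = 78.246 kWh
Cost = 78.246 kWh × $0.07/kWh = $5.48

$5.48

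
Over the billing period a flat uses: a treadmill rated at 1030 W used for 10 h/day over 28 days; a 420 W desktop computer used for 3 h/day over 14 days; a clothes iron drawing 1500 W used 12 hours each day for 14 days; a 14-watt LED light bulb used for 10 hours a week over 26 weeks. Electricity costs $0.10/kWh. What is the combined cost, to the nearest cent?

$56.17

treadmill: Runtime = 10 h/day × 28 days = 280 h
treadmill: 1.03 kW × 280 h = 288.4 kWh
desktop computer: Runtime = 3 h/day × 14 days = 42 h
desktop computer: 0.42 kW × 42 h = 17.64 kWh
clothes iron: Runtime = 12 h/day × 14 days = 168 h
clothes iron: 1.5 kW × 168 h = 252 kWh
LED light bulb: Runtime = 10 h/week × 26 weeks = 260 h
LED light bulb: 0.014 kW × 260 h = 3.64 kWh
Total energy = 561.68 kWh
Cost = 561.68 × $0.10 = $56.17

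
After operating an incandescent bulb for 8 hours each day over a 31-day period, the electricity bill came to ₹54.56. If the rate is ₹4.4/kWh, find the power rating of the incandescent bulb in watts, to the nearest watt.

50 W

Energy = ₹54.56 ÷ ₹4.4/kWh = 12.4 kWh
Runtime = 8 h/day × 31 days = 248 h
Power = 12.4 kWh ÷ 248 h = 0.05 kW = 50 W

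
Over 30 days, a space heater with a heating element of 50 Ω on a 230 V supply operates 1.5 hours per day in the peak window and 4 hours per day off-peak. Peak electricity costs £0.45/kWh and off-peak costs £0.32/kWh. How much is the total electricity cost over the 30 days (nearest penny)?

Power = V²/R = 230²/50 = 1058 W = 1.058 kW
Peak energy = 1.058 kW × 1.5 h × 30 = 47.61 kWh
Off-peak energy = 1.058 kW × 4 h × 30 = 126.96 kWh
Cost = 47.61 × £0.45 + 126.96 × £0.32 = £21.4245 + £40.6272 = £62.05

£62.05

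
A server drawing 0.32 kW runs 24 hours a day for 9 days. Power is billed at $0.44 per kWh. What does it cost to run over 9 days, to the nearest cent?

Runtime = 24 h × 9 = 216 h
Energy = 0.32 kW × 216 h = 69.12 kWh
Cost = 69.12 kWh × $0.44/kWh = $30.41

$30.41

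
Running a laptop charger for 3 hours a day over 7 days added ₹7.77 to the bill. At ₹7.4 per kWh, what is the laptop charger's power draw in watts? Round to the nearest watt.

Energy = ₹7.77 ÷ ₹7.4/kWh = 1.05 kWh
Runtime = 3 h/day × 7 days = 21 h
Power = 1.05 kWh ÷ 21 h = 0.05 kW = 50 W

50 W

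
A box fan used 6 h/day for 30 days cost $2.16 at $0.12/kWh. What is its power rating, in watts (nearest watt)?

100 W

Energy = $2.16 ÷ $0.12/kWh = 18 kWh
Runtime = 6 h/day × 30 days = 180 h
Power = 18 kWh ÷ 180 h = 0.1 kW = 100 W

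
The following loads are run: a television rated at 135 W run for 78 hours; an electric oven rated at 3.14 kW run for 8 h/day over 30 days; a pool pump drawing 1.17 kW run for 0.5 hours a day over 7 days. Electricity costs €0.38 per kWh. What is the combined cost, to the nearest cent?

€291.93

television: 0.135 kW × 78 h = 10.53 kWh
electric oven: Runtime = 8 h/day × 30 days = 240 h
electric oven: 3.14 kW × 240 h = 753.6 kWh
pool pump: Runtime = 0.5 h/day × 7 days = 3.5 h
pool pump: 1.17 kW × 3.5 h = 4.095 kWh
Total energy = 768.225 kWh
Cost = 768.225 × €0.38 = €291.93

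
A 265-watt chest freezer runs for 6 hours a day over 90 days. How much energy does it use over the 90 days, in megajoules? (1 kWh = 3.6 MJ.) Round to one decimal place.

Runtime = 6 h/day × 90 days = 540 h
Energy = 0.265 kW × 540 h = 143.1 kWh
= 143.1 × 3.6 MJ = 515.2 MJ

515.2 MJ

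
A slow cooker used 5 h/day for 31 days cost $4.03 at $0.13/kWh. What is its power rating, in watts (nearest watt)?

200 W

Energy = $4.03 ÷ $0.13/kWh = 31 kWh
Runtime = 5 h/day × 31 days = 155 h
Power = 31 kWh ÷ 155 h = 0.2 kW = 200 W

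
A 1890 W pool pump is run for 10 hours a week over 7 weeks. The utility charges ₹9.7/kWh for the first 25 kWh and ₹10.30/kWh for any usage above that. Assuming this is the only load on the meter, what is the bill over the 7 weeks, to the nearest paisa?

Runtime = 10 h/week × 7 weeks = 70 h
Energy = 1.89 kW × 70 h = 132.3 kWh
Tier 1 (0–25 kWh): 25 × ₹9.7 = ₹242.5
Above 25 kWh: 107.3 × ₹10.30 = ₹1105.19
Bill = ₹1347.69

₹1347.69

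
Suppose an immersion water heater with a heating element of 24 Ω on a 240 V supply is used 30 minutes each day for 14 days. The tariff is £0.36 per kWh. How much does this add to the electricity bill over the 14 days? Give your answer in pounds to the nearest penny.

Power = V²/R = 240²/24 = 2400 W = 2.4 kW
Runtime = 30 min × 14 = 420 min = 7 h
Energy = 2.4 kW × 7 h = 16.8 kWh
Cost = 16.8 kWh × £0.36/kWh = £6.05

£6.05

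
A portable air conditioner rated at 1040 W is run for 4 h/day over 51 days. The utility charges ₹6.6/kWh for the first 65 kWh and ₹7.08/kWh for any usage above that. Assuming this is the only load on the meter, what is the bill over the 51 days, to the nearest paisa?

Runtime = 4 h/day × 51 days = 204 h
Energy = 1.04 kW × 204 h = 212.16 kWh
Tier 1 (0–65 kWh): 65 × ₹6.6 = ₹429
Above 65 kWh: 147.16 × ₹7.08 = ₹1041.8928
Bill = ₹1470.89

₹1470.89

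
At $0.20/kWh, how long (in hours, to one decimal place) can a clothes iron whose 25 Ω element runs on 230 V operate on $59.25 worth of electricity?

140.0 h

Power = V²/R = 230²/25 = 2116 W = 2.116 kW
Energy available = $59.25 ÷ $0.20/kWh = 296.25 kWh
Hours = 296.25 kWh ÷ 2.116 kW = 140.0 h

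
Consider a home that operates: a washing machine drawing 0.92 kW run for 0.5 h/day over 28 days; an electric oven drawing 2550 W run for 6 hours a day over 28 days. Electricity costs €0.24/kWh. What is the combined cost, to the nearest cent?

€105.91

washing machine: Runtime = 0.5 h/day × 28 days = 14 h
washing machine: 0.92 kW × 14 h = 12.88 kWh
electric oven: Runtime = 6 h/day × 28 days = 168 h
electric oven: 2.55 kW × 168 h = 428.4 kWh
Total energy = 441.28 kWh
Cost = 441.28 × €0.24 = €105.91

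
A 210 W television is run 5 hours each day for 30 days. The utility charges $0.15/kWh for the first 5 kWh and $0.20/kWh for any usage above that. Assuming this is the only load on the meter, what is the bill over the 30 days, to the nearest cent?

Runtime = 5 h/day × 30 days = 150 h
Energy = 0.21 kW × 150 h = 31.5 kWh
Tier 1 (0–5 kWh): 5 × $0.15 = $0.75
Above 5 kWh: 26.5 × $0.20 = $5.3
Bill = $6.05

$6.05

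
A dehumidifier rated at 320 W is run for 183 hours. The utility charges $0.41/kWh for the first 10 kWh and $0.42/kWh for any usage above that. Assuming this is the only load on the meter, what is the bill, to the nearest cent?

Energy = 0.32 kW × 183 h = 58.56 kWh
Tier 1 (0–10 kWh): 10 × $0.41 = $4.1
Above 10 kWh: 48.56 × $0.42 = $20.3952
Bill = $24.50

$24.50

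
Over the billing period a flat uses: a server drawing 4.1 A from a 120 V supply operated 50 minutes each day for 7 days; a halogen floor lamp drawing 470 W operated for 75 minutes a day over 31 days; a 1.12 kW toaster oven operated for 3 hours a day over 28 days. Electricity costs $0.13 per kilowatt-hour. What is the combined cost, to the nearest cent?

$14.97

server: Power = 4.1 A × 120 V = 492 W = 0.492 kW
server: Runtime = 50 min × 7 = 350 min = 5.833333… h
server: 0.492 kW × 5.833333… h = 2.87 kWh
halogen floor lamp: Runtime = 75 min × 31 = 2325 min = 38.75 h
halogen floor lamp: 0.47 kW × 38.75 h = 18.2125 kWh
toaster oven: Runtime = 3 h/day × 28 days = 84 h
toaster oven: 1.12 kW × 84 h = 94.08 kWh
Total energy = 115.1625 kWh
Cost = 115.1625 × $0.13 = $14.97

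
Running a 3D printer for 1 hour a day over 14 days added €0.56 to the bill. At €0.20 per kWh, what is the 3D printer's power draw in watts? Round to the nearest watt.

Energy = €0.56 ÷ €0.20/kWh = 2.8 kWh
Runtime = 1 h/day × 14 days = 14 h
Power = 2.8 kWh ÷ 14 h = 0.2 kW = 200 W

200 W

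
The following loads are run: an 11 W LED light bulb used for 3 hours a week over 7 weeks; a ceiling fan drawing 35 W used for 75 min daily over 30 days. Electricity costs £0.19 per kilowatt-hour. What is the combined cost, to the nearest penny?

£0.29

LED light bulb: Runtime = 3 h/week × 7 weeks = 21 h
LED light bulb: 0.011 kW × 21 h = 0.231 kWh
ceiling fan: Runtime = 75 min × 30 = 2250 min = 37.5 h
ceiling fan: 0.035 kW × 37.5 h = 1.3125 kWh
Total energy = 1.5435 kWh
Cost = 1.5435 × £0.19 = £0.29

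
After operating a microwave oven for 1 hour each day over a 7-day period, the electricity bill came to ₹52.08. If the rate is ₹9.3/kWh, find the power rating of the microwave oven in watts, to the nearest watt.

Energy = ₹52.08 ÷ ₹9.3/kWh = 5.6 kWh
Runtime = 1 h/day × 7 days = 7 h
Power = 5.6 kWh ÷ 7 h = 0.8 kW = 800 W

800 W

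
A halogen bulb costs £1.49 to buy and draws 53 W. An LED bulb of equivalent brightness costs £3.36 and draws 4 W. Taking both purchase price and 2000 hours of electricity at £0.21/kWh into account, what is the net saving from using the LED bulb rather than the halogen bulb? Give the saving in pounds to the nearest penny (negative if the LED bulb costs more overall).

£18.71

halogen bulb: £1.49 + (53/1000) kW × 2000 h × £0.21 = £1.49 + £22.26 = £23.75
LED bulb: £3.36 + (4/1000) kW × 2000 h × £0.21 = £3.36 + £1.68 = £5.04
Saving = £23.75 − £5.04 = £18.71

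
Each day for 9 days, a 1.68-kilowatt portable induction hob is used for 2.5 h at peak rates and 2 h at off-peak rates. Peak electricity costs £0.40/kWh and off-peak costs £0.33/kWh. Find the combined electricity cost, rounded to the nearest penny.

£25.10

Peak energy = 1.68 kW × 2.5 h × 9 = 37.8 kWh
Off-peak energy = 1.68 kW × 2 h × 9 = 30.24 kWh
Cost = 37.8 × £0.40 + 30.24 × £0.33 = £15.12 + £9.9792 = £25.10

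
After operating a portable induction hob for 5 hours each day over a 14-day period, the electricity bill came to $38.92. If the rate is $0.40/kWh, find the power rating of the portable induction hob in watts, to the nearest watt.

Energy = $38.92 ÷ $0.40/kWh = 97.3 kWh
Runtime = 5 h/day × 14 days = 70 h
Power = 97.3 kWh ÷ 70 h = 1.39 kW = 1390 W

1390 W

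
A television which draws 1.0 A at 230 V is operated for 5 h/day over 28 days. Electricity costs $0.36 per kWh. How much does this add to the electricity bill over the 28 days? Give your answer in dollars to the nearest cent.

$11.59

Power = 1.0 A × 230 V = 230 W = 0.23 kW
Runtime = 5 h/day × 28 days = 140 h
Energy = 0.23 kW × 140 h = 32.2 kWh
Cost = 32.2 kWh × $0.36/kWh = $11.59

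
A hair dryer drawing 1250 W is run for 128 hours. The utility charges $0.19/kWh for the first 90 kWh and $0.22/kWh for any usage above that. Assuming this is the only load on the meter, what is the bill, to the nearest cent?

$32.50

Energy = 1.25 kW × 128 h = 160 kWh
Tier 1 (0–90 kWh): 90 × $0.19 = $17.1
Above 90 kWh: 70 × $0.22 = $15.4
Bill = $32.50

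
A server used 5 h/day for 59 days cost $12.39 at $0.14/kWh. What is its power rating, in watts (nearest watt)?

300 W

Energy = $12.39 ÷ $0.14/kWh = 88.5 kWh
Runtime = 5 h/day × 59 days = 295 h
Power = 88.5 kWh ÷ 295 h = 0.3 kW = 300 W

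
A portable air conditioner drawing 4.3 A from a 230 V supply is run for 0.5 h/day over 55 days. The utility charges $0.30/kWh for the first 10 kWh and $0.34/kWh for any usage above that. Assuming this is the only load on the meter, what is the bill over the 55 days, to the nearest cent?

Power = 4.3 A × 230 V = 989 W = 0.989 kW
Runtime = 0.5 h/day × 55 days = 27.5 h
Energy = 0.989 kW × 27.5 h = 27.1975 kWh
Tier 1 (0–10 kWh): 10 × $0.30 = $3
Above 10 kWh: 17.1975 × $0.34 = $5.84715
Bill = $8.85

$8.85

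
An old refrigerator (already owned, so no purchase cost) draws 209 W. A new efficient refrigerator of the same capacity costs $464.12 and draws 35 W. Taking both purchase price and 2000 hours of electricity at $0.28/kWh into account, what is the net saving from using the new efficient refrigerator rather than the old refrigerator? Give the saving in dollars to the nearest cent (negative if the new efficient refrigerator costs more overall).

-$366.68

old refrigerator: $0.00 + (209/1000) kW × 2000 h × $0.28 = $0.00 + $117.04 = $117.04
new efficient refrigerator: $464.12 + (35/1000) kW × 2000 h × $0.28 = $464.12 + $19.6 = $483.72
Saving = $117.04 − $483.72 = −$366.68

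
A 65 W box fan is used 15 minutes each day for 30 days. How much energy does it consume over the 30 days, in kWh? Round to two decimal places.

Runtime = 15 min × 30 = 450 min = 7.5 h
Energy = 0.065 kW × 7.5 h = 0.4875 kWh ≈ 0.49 kWh

0.49 kWh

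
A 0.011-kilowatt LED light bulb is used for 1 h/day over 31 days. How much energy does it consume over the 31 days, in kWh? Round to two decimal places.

Runtime = 1 h/day × 31 days = 31 h
Energy = 0.011 kW × 31 h = 0.341 kWh ≈ 0.34 kWh

0.34 kWh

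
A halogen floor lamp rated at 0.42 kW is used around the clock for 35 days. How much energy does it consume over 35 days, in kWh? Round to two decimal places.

352.80 kWh

Runtime = 24 h × 35 = 840 h
Energy = 0.42 kW × 840 h = 352.8 kWh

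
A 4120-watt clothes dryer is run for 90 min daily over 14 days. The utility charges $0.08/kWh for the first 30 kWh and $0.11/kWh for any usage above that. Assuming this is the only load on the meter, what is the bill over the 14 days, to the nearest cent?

$8.62

Runtime = 90 min × 14 = 1260 min = 21 h
Energy = 4.12 kW × 21 h = 86.52 kWh
Tier 1 (0–30 kWh): 30 × $0.08 = $2.4
Above 30 kWh: 56.52 × $0.11 = $6.2172
Bill = $8.62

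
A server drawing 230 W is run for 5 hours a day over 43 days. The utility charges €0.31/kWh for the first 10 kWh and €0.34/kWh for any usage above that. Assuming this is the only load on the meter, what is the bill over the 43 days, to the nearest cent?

Runtime = 5 h/day × 43 days = 215 h
Energy = 0.23 kW × 215 h = 49.45 kWh
Tier 1 (0–10 kWh): 10 × €0.31 = €3.1
Above 10 kWh: 39.45 × €0.34 = €13.413
Bill = €16.51

€16.51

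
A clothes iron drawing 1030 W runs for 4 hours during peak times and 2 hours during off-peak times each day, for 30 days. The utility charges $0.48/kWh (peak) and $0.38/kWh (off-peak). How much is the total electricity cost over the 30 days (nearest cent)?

$82.81

Peak energy = 1.03 kW × 4 h × 30 = 123.6 kWh
Off-peak energy = 1.03 kW × 2 h × 30 = 61.8 kWh
Cost = 123.6 × $0.48 + 61.8 × $0.38 = $59.328 + $23.484 = $82.81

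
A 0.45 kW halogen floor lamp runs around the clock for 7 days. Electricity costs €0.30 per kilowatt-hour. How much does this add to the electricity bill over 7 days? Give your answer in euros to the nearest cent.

€22.68

Runtime = 24 h × 7 = 168 h
Energy = 0.45 kW × 168 h = 75.6 kWh
Cost = 75.6 kWh × €0.30/kWh = €22.68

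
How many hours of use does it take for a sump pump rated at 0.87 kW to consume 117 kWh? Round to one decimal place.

134.5 h

Hours = 117 kWh ÷ 0.87 kW = 134.5 h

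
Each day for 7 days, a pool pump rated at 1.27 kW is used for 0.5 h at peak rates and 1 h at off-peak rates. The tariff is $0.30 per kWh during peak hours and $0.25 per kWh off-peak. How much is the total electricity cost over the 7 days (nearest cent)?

$3.56

Peak energy = 1.27 kW × 0.5 h × 7 = 4.445 kWh
Off-peak energy = 1.27 kW × 1 h × 7 = 8.89 kWh
Cost = 4.445 × $0.30 + 8.89 × $0.25 = $1.3335 + $2.2225 = $3.56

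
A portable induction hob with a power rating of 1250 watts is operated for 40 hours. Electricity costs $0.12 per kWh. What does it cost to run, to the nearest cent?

Energy = 1.25 kW × 40 h = 50 kWh
Cost = 50 kWh × $0.12/kWh = $6.00

$6.00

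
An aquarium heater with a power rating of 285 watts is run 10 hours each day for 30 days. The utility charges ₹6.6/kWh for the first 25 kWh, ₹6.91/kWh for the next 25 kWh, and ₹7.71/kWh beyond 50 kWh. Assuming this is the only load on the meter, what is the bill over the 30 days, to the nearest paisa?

Runtime = 10 h/day × 30 days = 300 h
Energy = 0.285 kW × 300 h = 85.5 kWh
Tier 1 (0–25 kWh): 25 × ₹6.6 = ₹165
Tier 2 (25–50 kWh): 25 × ₹6.91 = ₹172.75
Above 50 kWh: 35.5 × ₹7.71 = ₹273.705
Bill = ₹611.46

₹611.46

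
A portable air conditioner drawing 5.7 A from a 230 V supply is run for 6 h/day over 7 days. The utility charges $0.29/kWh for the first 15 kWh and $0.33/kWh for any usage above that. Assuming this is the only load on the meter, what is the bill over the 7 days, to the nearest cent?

Power = 5.7 A × 230 V = 1311 W = 1.311 kW
Runtime = 6 h/day × 7 days = 42 h
Energy = 1.311 kW × 42 h = 55.062 kWh
Tier 1 (0–15 kWh): 15 × $0.29 = $4.35
Above 15 kWh: 40.062 × $0.33 = $13.22046
Bill = $17.57

$17.57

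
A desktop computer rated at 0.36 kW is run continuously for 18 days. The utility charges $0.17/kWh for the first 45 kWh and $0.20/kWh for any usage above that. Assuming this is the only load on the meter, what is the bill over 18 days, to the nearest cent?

$29.75

Runtime = 24 h × 18 = 432 h
Energy = 0.36 kW × 432 h = 155.52 kWh
Tier 1 (0–45 kWh): 45 × $0.17 = $7.65
Above 45 kWh: 110.52 × $0.20 = $22.104
Bill = $29.75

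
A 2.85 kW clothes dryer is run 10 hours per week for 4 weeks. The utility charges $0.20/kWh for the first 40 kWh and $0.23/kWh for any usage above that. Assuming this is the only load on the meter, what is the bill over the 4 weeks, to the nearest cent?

Runtime = 10 h/week × 4 weeks = 40 h
Energy = 2.85 kW × 40 h = 114 kWh
Tier 1 (0–40 kWh): 40 × $0.20 = $8
Above 40 kWh: 74 × $0.23 = $17.02
Bill = $25.02

$25.02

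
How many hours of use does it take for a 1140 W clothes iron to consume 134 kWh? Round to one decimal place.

Hours = 134 kWh ÷ 1.14 kW = 117.5 h

117.5 h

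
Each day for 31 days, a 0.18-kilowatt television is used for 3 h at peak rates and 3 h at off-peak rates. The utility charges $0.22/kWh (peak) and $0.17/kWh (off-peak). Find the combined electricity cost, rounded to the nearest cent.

Peak energy = 0.18 kW × 3 h × 31 = 16.74 kWh
Off-peak energy = 0.18 kW × 3 h × 31 = 16.74 kWh
Cost = 16.74 × $0.22 + 16.74 × $0.17 = $3.6828 + $2.8458 = $6.53

$6.53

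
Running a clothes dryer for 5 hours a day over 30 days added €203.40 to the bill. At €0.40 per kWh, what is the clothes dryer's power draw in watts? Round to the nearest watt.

3390 W

Energy = €203.40 ÷ €0.40/kWh = 508.5 kWh
Runtime = 5 h/day × 30 days = 150 h
Power = 508.5 kWh ÷ 150 h = 3.39 kW = 3390 W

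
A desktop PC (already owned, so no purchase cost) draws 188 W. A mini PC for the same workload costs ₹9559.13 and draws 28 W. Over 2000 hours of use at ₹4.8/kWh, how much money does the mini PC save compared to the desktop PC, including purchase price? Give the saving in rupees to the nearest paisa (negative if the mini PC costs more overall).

desktop PC: ₹0.00 + (188/1000) kW × 2000 h × ₹4.8 = ₹0.00 + ₹1804.8 = ₹1804.8
mini PC: ₹9559.13 + (28/1000) kW × 2000 h × ₹4.8 = ₹9559.13 + ₹268.8 = ₹9827.93
Saving = ₹1804.8 − ₹9827.93 = −₹8023.13

-₹8023.13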